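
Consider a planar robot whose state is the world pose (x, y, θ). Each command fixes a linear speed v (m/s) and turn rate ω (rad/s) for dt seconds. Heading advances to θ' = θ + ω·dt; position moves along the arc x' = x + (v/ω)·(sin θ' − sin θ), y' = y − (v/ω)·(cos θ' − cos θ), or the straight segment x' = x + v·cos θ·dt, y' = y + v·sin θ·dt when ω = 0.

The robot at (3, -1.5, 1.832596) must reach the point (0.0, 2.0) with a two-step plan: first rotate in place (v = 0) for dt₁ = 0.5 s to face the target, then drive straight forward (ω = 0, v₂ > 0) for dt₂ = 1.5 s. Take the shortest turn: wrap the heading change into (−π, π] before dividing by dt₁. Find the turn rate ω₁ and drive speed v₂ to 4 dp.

heading to target = atan2(2−-1.5, 0−3) = 2.2794
Δθ = wrap(2.2794 − 1.8326) = 0.4468; ω₁ = Δθ/dt₁ = 0.8937
distance = √((0−3)² + (2−-1.5)²) = 4.6098; v₂ = distance/dt₂ = 3.0732

ω₁ = 0.8937, v₂ = 3.0732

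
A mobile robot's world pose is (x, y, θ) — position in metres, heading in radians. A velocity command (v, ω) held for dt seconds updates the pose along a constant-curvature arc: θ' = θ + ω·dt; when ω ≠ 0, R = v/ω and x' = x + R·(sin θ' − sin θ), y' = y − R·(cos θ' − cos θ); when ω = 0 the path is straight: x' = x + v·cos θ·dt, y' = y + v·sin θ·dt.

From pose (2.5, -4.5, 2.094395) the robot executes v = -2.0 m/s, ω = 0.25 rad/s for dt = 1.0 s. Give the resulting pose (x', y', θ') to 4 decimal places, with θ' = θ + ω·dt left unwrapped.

(3.7050, -6.0897, 2.3444)

θ' = 2.0944 + 0.25·1.0 = 2.3444
R = v/ω = -2.0/0.25 = -8.0000
x' = 2.5 + -8.0000·(sin 2.3444 − sin 2.0944) = 3.7050
y' = -4.5 − -8.0000·(cos 2.3444 − cos 2.0944) = -6.0897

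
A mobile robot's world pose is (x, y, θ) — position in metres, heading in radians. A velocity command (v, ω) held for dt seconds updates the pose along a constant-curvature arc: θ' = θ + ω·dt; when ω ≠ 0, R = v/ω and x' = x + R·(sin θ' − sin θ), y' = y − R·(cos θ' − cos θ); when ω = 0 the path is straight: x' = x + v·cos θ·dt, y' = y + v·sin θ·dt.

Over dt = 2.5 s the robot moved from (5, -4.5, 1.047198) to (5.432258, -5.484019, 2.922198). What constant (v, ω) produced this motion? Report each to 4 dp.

v = -0.5000, ω = 0.7500

Δθ = 2.922198 − 1.047198 = 1.875000
ω = Δθ/dt = 1.875000/2.5 = 0.7500
R = −Δy/(cos θ' − cos θ) = -0.6667
v = R·ω = -0.6667·0.7500 = -0.5000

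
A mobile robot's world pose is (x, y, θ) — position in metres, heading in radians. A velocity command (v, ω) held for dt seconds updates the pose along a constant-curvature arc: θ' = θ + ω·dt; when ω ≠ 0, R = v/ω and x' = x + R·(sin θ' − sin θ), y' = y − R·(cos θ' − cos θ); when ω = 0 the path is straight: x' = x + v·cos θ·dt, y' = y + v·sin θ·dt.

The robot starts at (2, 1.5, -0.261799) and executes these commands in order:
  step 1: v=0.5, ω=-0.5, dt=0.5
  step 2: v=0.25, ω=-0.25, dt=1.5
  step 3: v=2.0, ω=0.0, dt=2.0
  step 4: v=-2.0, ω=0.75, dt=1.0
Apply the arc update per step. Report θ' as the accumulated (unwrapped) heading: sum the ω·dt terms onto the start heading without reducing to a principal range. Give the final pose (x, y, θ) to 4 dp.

(3.3407, -0.9775, -0.1368)

step 1: θ'=-0.5118 (R=-1.0000) → pose (2.2309, 1.4059, -0.5118)
step 2: θ'=-0.8868 (R=-1.0000) → pose (2.5162, 1.1660, -0.8868)
step 3: θ'=-0.8868 (straight) → pose (5.0438, -1.9342, -0.8868)
step 4: θ'=-0.1368 (R=-2.6667) → pose (3.3407, -0.9775, -0.1368)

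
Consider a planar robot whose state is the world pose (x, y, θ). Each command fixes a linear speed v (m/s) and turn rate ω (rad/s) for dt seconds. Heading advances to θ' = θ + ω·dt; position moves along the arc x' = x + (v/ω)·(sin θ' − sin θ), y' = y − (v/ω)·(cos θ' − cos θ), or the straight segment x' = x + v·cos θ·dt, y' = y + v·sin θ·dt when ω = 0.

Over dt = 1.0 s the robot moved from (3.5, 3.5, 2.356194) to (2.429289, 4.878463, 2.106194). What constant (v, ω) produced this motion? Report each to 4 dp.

Δθ = 2.106194 − 2.356194 = -0.250000
ω = Δθ/dt = -0.250000/1.0 = -0.2500
R = −Δy/(cos θ' − cos θ) = -7.0000
v = R·ω = -7.0000·-0.2500 = 1.7500

v = 1.7500, ω = -0.2500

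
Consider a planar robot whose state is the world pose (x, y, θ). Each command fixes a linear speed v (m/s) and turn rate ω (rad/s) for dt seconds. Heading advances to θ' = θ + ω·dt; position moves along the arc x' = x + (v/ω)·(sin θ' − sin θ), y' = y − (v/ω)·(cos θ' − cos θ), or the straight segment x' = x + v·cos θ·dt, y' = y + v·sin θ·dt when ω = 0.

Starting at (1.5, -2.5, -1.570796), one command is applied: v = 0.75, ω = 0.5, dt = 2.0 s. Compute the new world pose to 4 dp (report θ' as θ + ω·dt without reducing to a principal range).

θ' = -1.5708 + 0.5·2.0 = -0.5708
R = v/ω = 0.75/0.5 = 1.5000
x' = 1.5 + 1.5000·(sin -0.5708 − sin -1.5708) = 2.1895
y' = -2.5 − 1.5000·(cos -0.5708 − cos -1.5708) = -3.7622

(2.1895, -3.7622, -0.5708)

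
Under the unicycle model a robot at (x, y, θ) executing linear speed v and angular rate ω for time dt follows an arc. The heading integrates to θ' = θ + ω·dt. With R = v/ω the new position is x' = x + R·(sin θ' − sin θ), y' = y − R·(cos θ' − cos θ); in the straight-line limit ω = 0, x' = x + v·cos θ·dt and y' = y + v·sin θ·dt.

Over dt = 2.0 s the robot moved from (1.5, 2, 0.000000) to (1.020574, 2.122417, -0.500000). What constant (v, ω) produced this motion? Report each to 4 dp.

Δθ = -0.500000 − 0.000000 = -0.500000
ω = Δθ/dt = -0.500000/2.0 = -0.2500
R = Δx/(sin θ' − sin θ) = 1.0000
v = R·ω = 1.0000·-0.2500 = -0.2500

v = -0.2500, ω = -0.2500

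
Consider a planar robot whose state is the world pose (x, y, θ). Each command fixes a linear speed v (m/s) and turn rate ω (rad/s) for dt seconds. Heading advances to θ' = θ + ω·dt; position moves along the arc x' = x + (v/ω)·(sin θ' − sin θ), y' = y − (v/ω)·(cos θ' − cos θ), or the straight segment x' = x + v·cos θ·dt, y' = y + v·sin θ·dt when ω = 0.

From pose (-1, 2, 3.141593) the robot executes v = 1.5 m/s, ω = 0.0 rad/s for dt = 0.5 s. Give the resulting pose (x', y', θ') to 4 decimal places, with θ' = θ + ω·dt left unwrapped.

θ' = 3.1416 + 0.0·0.5 = 3.1416
ω = 0 → straight: x' = -1 + 1.5·cos(3.1416)·0.5 = -1.7500
y' = 2 + 1.5·sin(3.1416)·0.5 = 2.0000

(-1.7500, 2.0000, 3.1416)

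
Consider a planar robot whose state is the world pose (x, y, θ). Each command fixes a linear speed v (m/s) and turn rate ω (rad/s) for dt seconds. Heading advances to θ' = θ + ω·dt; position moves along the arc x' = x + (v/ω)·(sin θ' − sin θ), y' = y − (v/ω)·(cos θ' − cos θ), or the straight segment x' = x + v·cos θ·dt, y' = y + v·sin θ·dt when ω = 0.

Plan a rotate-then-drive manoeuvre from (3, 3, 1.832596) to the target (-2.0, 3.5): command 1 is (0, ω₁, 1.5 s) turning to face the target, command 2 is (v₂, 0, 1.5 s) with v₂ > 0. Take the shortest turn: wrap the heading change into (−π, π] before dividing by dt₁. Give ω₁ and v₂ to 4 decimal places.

ω₁ = 0.8062, v₂ = 3.3500

heading to target = atan2(3.5−3, -2−3) = 3.0419
Δθ = wrap(3.0419 − 1.8326) = 1.2093; ω₁ = Δθ/dt₁ = 0.8062
distance = √((-2−3)² + (3.5−3)²) = 5.0249; v₂ = distance/dt₂ = 3.3500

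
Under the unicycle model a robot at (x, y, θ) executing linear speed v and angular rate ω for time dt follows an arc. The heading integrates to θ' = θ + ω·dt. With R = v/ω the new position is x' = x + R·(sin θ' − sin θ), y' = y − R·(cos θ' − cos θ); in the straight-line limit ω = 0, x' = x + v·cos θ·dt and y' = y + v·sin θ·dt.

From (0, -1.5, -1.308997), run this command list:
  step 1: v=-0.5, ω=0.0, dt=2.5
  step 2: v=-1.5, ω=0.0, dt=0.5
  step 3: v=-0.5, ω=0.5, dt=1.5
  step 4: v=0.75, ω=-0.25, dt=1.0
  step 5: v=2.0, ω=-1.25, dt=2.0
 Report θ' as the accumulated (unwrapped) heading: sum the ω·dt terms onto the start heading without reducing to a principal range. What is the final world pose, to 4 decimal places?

(-1.7978, -2.1339, -3.3090)

step 1: θ'=-1.3090 (straight) → pose (-0.3235, -0.2926, -1.3090)
step 2: θ'=-1.3090 (straight) → pose (-0.5176, 0.4319, -1.3090)
step 3: θ'=-0.5590 (R=-1.0000) → pose (-0.9532, 1.0208, -0.5590)
step 4: θ'=-0.8090 (R=-3.0000) → pose (-0.3735, 0.5481, -0.8090)
step 5: θ'=-3.3090 (R=-1.6000) → pose (-1.7978, -2.1339, -3.3090)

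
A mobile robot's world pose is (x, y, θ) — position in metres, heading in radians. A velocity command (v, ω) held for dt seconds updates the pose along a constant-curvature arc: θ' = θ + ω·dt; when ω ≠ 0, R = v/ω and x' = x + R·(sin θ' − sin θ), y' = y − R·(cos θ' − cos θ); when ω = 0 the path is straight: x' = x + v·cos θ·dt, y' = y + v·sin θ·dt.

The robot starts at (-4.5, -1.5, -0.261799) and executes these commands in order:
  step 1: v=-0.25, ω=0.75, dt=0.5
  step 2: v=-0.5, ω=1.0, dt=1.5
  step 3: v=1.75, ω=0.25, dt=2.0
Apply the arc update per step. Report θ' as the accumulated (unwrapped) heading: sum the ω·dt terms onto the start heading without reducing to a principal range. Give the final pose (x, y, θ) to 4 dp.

(-6.0654, 1.3079, 2.1132)

step 1: θ'=0.1132 (R=-0.3333) → pose (-4.6239, -1.4908, 0.1132)
step 2: θ'=1.6132 (R=-0.5000) → pose (-5.0670, -2.0088, 1.6132)
step 3: θ'=2.1132 (R=7.0000) → pose (-6.0654, 1.3079, 2.1132)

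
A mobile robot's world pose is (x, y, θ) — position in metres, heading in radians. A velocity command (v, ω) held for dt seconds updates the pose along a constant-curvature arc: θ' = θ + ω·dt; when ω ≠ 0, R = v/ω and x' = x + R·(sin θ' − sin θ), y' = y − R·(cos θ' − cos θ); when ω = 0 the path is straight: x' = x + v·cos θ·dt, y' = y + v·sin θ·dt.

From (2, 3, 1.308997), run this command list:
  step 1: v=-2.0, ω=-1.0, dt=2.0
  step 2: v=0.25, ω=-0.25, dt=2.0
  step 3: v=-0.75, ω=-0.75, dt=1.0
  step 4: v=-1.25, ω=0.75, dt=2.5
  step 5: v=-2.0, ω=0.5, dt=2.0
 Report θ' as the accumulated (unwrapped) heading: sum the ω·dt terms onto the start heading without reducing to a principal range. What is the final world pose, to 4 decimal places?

step 1: θ'=-0.6910 (R=2.0000) → pose (-1.2065, 1.9764, -0.6910)
step 2: θ'=-1.1910 (R=-1.0000) → pose (-0.9150, 1.5765, -1.1910)
step 3: θ'=-1.9410 (R=1.0000) → pose (-0.9186, 2.3091, -1.9410)
step 4: θ'=-0.0660 (R=-1.6667) → pose (-2.3624, 4.5751, -0.0660)
step 5: θ'=0.9340 (R=-4.0000) → pose (-5.8422, 2.9623, 0.9340)

(-5.8422, 2.9623, 0.9340)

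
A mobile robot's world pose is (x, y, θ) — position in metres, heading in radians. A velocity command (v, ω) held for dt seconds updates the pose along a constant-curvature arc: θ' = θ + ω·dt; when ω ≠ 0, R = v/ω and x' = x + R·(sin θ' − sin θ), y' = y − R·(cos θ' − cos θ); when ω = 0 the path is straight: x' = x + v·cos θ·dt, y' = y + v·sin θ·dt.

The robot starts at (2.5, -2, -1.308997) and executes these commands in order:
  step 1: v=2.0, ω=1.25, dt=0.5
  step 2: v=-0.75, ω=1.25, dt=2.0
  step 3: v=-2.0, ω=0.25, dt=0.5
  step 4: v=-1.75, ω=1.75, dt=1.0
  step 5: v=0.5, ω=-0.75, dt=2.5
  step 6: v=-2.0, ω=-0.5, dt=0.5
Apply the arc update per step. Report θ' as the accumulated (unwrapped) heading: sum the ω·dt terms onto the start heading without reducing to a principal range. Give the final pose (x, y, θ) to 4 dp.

(2.9551, -5.4636, 1.5660)

step 1: θ'=-0.6840 (R=1.6000) → pose (3.0344, -2.8260, -0.6840)
step 2: θ'=1.8160 (R=-0.6000) → pose (2.0733, -3.4367, 1.8160)
step 3: θ'=1.9410 (R=-8.0000) → pose (2.3759, -4.3891, 1.9410)
step 4: θ'=3.6910 (R=-1.0000) → pose (3.8304, -4.8801, 3.6910)
step 5: θ'=1.8160 (R=-0.6667) → pose (2.8355, -4.4734, 1.8160)
step 6: θ'=1.5660 (R=4.0000) → pose (2.9551, -5.4636, 1.5660)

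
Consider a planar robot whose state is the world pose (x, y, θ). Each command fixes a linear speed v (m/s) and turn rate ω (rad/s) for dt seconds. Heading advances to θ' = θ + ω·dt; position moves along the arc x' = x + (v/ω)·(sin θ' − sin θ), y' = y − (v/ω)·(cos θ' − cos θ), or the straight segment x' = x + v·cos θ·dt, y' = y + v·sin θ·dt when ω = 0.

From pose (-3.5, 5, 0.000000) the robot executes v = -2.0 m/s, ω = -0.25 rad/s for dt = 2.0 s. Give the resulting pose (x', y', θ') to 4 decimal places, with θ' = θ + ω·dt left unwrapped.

θ' = 0.0000 + -0.25·2.0 = -0.5000
R = v/ω = -2.0/-0.25 = 8.0000
x' = -3.5 + 8.0000·(sin -0.5000 − sin 0.0000) = -7.3354
y' = 5 − 8.0000·(cos -0.5000 − cos 0.0000) = 5.9793

(-7.3354, 5.9793, -0.5000)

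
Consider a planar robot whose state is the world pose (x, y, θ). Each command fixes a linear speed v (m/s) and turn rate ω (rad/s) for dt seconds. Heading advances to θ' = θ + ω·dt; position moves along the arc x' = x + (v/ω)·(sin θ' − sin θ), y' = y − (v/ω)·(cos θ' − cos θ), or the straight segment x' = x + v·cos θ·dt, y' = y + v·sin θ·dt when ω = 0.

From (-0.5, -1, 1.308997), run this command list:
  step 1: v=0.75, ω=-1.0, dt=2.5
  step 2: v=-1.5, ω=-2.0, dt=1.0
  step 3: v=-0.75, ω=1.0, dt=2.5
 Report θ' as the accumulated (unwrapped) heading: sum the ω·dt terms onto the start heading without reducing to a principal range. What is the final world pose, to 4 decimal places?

step 1: θ'=-1.1910 (R=-0.7500) → pose (0.9210, -0.9161, -1.1910)
step 2: θ'=-3.1910 (R=0.7500) → pose (1.6546, 0.1111, -3.1910)
step 3: θ'=-0.6910 (R=-0.7500) → pose (2.1696, 1.4381, -0.6910)

(2.1696, 1.4381, -0.6910)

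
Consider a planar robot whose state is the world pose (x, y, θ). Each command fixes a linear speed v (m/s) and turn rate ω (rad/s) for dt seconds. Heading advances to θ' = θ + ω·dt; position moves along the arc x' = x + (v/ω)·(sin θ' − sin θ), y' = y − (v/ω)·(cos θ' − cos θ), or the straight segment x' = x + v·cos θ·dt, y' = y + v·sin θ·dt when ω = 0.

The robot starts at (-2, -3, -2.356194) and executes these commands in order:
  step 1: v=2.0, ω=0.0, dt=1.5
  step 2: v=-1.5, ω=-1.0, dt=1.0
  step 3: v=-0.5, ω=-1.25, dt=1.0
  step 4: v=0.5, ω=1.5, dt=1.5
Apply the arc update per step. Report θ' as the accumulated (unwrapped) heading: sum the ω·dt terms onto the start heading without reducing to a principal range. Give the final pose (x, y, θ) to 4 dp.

step 1: θ'=-2.3562 (straight) → pose (-4.1213, -5.1213, -2.3562)
step 2: θ'=-3.3562 (R=1.5000) → pose (-2.7412, -4.7164, -3.3562)
step 3: θ'=-4.6062 (R=0.4000) → pose (-2.4287, -5.0648, -4.6062)
step 4: θ'=-2.3562 (R=0.3333) → pose (-2.9958, -4.8644, -2.3562)

(-2.9958, -4.8644, -2.3562)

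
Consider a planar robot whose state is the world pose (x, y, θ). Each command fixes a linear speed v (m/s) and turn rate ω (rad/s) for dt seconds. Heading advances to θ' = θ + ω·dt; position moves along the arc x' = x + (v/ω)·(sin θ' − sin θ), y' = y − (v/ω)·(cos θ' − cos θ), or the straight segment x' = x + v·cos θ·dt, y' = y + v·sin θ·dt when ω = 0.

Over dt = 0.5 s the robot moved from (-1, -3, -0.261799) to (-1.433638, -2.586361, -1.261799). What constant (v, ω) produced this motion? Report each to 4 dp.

v = -1.2500, ω = -2.0000

Δθ = -1.261799 − -0.261799 = -1.000000
ω = Δθ/dt = -1.000000/0.5 = -2.0000
R = Δx/(sin θ' − sin θ) = 0.6250
v = R·ω = 0.6250·-2.0000 = -1.2500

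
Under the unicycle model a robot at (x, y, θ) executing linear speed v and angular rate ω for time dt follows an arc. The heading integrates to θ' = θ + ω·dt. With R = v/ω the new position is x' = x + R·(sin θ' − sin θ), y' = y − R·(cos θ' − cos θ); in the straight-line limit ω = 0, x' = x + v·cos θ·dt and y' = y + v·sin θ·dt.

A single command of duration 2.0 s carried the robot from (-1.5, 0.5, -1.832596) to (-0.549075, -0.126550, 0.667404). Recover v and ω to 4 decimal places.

Δθ = 0.667404 − -1.832596 = 2.500000
ω = Δθ/dt = 2.500000/2.0 = 1.2500
R = Δx/(sin θ' − sin θ) = 0.6000
v = R·ω = 0.6000·1.2500 = 0.7500

v = 0.7500, ω = 1.2500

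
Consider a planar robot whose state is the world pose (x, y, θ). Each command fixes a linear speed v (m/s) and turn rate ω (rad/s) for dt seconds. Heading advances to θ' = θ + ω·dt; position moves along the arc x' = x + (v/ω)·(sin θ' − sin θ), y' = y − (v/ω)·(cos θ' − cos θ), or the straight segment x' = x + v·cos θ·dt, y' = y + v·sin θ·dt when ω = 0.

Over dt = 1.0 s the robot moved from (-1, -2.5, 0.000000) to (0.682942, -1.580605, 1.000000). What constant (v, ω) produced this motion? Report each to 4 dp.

v = 2.0000, ω = 1.0000

Δθ = 1.000000 − 0.000000 = 1.000000
ω = Δθ/dt = 1.000000/1.0 = 1.0000
R = Δx/(sin θ' − sin θ) = 2.0000
v = R·ω = 2.0000·1.0000 = 2.0000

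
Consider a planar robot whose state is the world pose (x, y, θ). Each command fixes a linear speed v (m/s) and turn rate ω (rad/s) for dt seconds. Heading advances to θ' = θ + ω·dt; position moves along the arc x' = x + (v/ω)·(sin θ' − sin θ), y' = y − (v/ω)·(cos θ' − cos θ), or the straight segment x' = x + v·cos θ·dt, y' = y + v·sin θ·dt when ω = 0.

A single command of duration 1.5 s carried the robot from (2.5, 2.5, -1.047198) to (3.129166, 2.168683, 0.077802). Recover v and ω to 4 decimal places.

v = 0.5000, ω = 0.7500

Δθ = 0.077802 − -1.047198 = 1.125000
ω = Δθ/dt = 1.125000/1.5 = 0.7500
R = Δx/(sin θ' − sin θ) = 0.6667
v = R·ω = 0.6667·0.7500 = 0.5000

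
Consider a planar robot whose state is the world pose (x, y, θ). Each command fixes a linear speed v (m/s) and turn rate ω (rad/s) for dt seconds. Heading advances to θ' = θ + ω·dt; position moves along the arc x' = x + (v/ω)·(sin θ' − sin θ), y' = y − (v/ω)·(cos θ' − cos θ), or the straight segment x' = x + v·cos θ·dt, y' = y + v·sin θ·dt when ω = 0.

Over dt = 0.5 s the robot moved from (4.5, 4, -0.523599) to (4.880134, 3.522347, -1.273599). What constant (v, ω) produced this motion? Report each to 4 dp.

Δθ = -1.273599 − -0.523599 = -0.750000
ω = Δθ/dt = -0.750000/0.5 = -1.5000
R = −Δy/(cos θ' − cos θ) = -0.8333
v = R·ω = -0.8333·-1.5000 = 1.2500

v = 1.2500, ω = -1.5000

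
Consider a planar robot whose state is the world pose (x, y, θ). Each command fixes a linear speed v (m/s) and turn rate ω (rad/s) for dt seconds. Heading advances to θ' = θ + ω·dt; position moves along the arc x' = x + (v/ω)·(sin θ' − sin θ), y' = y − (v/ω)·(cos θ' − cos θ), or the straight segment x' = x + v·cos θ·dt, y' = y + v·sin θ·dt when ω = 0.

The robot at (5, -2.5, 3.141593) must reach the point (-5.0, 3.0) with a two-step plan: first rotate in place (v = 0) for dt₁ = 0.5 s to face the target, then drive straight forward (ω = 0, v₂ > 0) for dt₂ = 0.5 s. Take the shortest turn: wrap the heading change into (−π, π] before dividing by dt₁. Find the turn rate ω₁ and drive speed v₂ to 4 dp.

heading to target = atan2(3−-2.5, -5−5) = 2.6387
Δθ = wrap(2.6387 − 3.1416) = -0.5028; ω₁ = Δθ/dt₁ = -1.0057
distance = √((-5−5)² + (3−-2.5)²) = 11.4127; v₂ = distance/dt₂ = 22.8254

ω₁ = -1.0057, v₂ = 22.8254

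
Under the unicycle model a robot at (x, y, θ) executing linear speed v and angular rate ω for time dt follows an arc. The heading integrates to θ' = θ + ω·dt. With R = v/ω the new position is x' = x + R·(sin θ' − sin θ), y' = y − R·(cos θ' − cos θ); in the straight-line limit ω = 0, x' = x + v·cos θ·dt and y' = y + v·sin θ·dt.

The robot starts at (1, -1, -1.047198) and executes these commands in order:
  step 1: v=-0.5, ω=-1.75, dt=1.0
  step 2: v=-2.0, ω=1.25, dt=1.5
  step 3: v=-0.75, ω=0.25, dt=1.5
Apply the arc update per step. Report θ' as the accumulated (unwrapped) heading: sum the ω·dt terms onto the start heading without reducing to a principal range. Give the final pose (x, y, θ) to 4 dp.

(1.0560, 2.6341, -0.5472)

step 1: θ'=-2.7972 (R=0.2857) → pose (1.1510, -0.5882, -2.7972)
step 2: θ'=-0.9222 (R=-1.6000) → pose (1.8859, 1.8844, -0.9222)
step 3: θ'=-0.5472 (R=-3.0000) → pose (1.0560, 2.6341, -0.5472)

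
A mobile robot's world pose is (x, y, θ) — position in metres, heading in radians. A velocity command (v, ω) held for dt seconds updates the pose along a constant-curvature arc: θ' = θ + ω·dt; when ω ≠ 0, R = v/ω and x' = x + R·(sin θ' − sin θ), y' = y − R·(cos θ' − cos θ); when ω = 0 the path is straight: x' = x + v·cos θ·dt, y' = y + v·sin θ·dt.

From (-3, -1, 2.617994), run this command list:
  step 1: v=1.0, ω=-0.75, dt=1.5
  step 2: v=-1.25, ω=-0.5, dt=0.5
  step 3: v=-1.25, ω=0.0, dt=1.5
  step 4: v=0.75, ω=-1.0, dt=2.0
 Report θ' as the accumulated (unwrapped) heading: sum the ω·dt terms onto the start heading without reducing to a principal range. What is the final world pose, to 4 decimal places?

step 1: θ'=1.4930 (R=-1.3333) → pose (-3.6626, 0.2583, 1.4930)
step 2: θ'=1.2430 (R=2.5000) → pose (-3.7882, -0.3523, 1.2430)
step 3: θ'=1.2430 (straight) → pose (-4.3919, -2.1274, 1.2430)
step 4: θ'=-0.7570 (R=-0.7500) → pose (-3.1667, -1.8237, -0.7570)

(-3.1667, -1.8237, -0.7570)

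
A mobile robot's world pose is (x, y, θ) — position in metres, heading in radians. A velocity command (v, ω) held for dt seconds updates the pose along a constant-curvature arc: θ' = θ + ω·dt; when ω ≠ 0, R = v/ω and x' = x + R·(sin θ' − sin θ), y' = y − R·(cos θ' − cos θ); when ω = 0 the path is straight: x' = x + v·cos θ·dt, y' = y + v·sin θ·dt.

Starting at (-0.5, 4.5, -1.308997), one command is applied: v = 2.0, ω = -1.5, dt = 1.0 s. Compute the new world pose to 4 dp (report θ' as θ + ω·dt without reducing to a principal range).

θ' = -1.3090 + -1.5·1.0 = -2.8090
R = v/ω = 2.0/-1.5 = -1.3333
x' = -0.5 + -1.3333·(sin -2.8090 − sin -1.3090) = -1.3526
y' = 4.5 − -1.3333·(cos -2.8090 − cos -1.3090) = 2.8946

(-1.3526, 2.8946, -2.8090)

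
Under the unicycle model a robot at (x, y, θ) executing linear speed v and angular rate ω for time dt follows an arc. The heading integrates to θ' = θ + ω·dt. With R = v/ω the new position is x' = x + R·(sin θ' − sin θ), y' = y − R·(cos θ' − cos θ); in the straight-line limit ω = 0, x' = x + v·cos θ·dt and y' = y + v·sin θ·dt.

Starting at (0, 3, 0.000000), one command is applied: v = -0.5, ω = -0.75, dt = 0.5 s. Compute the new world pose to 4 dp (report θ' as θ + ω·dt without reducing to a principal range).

(-0.2442, 3.0463, -0.3750)

θ' = 0.0000 + -0.75·0.5 = -0.3750
R = v/ω = -0.5/-0.75 = 0.6667
x' = 0 + 0.6667·(sin -0.3750 − sin 0.0000) = -0.2442
y' = 3 − 0.6667·(cos -0.3750 − cos 0.0000) = 3.0463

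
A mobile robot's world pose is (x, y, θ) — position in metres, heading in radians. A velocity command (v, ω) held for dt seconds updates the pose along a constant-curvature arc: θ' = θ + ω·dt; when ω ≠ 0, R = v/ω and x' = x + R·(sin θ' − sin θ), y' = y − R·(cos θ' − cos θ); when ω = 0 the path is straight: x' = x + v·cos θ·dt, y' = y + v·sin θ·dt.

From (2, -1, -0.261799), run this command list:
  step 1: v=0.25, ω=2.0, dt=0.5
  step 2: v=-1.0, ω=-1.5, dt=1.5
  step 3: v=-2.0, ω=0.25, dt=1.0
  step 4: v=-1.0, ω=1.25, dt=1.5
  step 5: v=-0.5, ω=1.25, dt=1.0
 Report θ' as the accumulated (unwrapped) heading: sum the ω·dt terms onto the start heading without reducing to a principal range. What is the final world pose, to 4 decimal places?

step 1: θ'=0.7382 (R=0.1250) → pose (2.1165, -0.9717, 0.7382)
step 2: θ'=-1.5118 (R=0.6667) → pose (1.0023, -0.5179, -1.5118)
step 3: θ'=-1.2618 (R=-8.0000) → pose (0.6374, 1.4432, -1.2618)
step 4: θ'=0.6132 (R=-0.8000) → pose (-0.5851, 1.8542, 0.6132)
step 5: θ'=1.8632 (R=-0.4000) → pose (-0.7380, 1.4118, 1.8632)

(-0.7380, 1.4118, 1.8632)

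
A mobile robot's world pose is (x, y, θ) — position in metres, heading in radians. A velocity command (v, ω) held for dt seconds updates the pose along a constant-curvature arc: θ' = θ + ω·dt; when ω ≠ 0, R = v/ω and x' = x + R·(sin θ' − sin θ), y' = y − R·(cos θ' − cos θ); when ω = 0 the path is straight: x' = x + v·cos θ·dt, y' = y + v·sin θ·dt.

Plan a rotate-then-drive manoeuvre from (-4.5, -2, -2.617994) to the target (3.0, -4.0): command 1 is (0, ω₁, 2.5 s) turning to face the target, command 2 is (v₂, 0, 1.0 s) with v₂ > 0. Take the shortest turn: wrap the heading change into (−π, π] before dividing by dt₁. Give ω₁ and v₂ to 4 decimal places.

heading to target = atan2(-4−-2, 3−-4.5) = -0.2606
Δθ = wrap(-0.2606 − -2.6180) = 2.3574; ω₁ = Δθ/dt₁ = 0.9430
distance = √((3−-4.5)² + (-4−-2)²) = 7.7621; v₂ = distance/dt₂ = 7.7621

ω₁ = 0.9430, v₂ = 7.7621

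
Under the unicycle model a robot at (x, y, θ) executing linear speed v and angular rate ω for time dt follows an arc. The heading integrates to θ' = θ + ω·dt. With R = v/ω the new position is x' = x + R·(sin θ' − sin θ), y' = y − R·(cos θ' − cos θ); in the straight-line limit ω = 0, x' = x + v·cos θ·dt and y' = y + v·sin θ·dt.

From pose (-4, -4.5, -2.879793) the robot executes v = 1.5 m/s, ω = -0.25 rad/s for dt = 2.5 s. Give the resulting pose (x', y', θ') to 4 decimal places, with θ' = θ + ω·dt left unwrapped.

(-7.6845, -4.3130, -3.5048)

θ' = -2.8798 + -0.25·2.5 = -3.5048
R = v/ω = 1.5/-0.25 = -6.0000
x' = -4 + -6.0000·(sin -3.5048 − sin -2.8798) = -7.6845
y' = -4.5 − -6.0000·(cos -3.5048 − cos -2.8798) = -4.3130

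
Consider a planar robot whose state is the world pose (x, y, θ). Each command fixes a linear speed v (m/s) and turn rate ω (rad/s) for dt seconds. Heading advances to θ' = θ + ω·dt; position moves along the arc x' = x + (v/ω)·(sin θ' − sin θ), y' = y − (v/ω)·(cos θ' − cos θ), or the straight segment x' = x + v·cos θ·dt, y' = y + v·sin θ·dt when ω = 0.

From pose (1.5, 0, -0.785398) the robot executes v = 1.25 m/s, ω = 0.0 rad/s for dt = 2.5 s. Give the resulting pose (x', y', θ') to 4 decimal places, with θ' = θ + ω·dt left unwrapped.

(3.7097, -2.2097, -0.7854)

θ' = -0.7854 + 0.0·2.5 = -0.7854
ω = 0 → straight: x' = 1.5 + 1.25·cos(-0.7854)·2.5 = 3.7097
y' = 0 + 1.25·sin(-0.7854)·2.5 = -2.2097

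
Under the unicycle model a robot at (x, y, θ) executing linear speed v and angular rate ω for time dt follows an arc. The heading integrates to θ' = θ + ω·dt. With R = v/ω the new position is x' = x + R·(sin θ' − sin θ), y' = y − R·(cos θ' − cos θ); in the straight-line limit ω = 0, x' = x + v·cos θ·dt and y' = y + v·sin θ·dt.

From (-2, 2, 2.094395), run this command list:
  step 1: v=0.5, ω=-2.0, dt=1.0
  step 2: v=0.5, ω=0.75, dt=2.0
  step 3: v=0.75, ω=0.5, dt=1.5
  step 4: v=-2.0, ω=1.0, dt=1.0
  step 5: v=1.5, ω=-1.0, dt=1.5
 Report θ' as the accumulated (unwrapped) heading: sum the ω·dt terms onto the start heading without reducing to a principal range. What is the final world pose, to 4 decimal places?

step 1: θ'=0.0944 (R=-0.2500) → pose (-1.8071, 2.3739, 0.0944)
step 2: θ'=1.5944 (R=0.6667) → pose (-1.2034, 3.0533, 1.5944)
step 3: θ'=2.3444 (R=1.5000) → pose (-1.6299, 4.0660, 2.3444)
step 4: θ'=3.3444 (R=-2.0000) → pose (0.2037, 3.5044, 3.3444)
step 5: θ'=1.8444 (R=-1.5000) → pose (-1.5426, 4.5684, 1.8444)

(-1.5426, 4.5684, 1.8444)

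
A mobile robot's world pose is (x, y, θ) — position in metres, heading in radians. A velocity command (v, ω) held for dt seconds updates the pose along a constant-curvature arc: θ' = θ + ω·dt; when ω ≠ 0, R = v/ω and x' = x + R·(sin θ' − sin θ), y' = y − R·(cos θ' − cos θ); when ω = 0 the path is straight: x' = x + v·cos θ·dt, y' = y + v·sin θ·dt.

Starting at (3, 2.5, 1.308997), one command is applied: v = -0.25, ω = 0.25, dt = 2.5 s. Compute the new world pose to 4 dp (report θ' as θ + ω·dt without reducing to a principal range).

(3.0312, 1.8859, 1.9340)

θ' = 1.3090 + 0.25·2.5 = 1.9340
R = v/ω = -0.25/0.25 = -1.0000
x' = 3 + -1.0000·(sin 1.9340 − sin 1.3090) = 3.0312
y' = 2.5 − -1.0000·(cos 1.9340 − cos 1.3090) = 1.8859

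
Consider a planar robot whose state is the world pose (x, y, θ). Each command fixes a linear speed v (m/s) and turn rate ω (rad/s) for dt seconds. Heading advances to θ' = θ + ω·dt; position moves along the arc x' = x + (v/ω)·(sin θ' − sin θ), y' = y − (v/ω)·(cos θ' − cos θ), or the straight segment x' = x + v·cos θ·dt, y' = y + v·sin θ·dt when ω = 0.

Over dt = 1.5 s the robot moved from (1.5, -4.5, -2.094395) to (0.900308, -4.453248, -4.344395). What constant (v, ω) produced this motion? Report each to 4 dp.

v = 0.5000, ω = -1.5000

Δθ = -4.344395 − -2.094395 = -2.250000
ω = Δθ/dt = -2.250000/1.5 = -1.5000
R = Δx/(sin θ' − sin θ) = -0.3333
v = R·ω = -0.3333·-1.5000 = 0.5000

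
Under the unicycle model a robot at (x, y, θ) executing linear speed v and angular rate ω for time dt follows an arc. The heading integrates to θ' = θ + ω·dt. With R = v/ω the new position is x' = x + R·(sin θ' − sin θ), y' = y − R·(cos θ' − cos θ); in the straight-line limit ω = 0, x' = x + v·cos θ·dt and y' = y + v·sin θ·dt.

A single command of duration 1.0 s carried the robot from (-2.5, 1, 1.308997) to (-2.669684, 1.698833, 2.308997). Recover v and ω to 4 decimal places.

v = 0.7500, ω = 1.0000

Δθ = 2.308997 − 1.308997 = 1.000000
ω = Δθ/dt = 1.000000/1.0 = 1.0000
R = −Δy/(cos θ' − cos θ) = 0.7500
v = R·ω = 0.7500·1.0000 = 0.7500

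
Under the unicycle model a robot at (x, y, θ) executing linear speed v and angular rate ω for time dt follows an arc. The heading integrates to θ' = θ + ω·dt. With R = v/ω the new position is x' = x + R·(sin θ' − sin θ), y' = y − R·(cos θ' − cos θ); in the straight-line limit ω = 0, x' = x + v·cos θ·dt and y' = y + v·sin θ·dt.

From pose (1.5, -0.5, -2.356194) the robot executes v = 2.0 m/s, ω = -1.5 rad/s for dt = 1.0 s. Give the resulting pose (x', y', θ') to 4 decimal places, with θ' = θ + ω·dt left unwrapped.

(-0.3166, -0.5643, -3.8562)

θ' = -2.3562 + -1.5·1.0 = -3.8562
R = v/ω = 2.0/-1.5 = -1.3333
x' = 1.5 + -1.3333·(sin -3.8562 − sin -2.3562) = -0.3166
y' = -0.5 − -1.3333·(cos -3.8562 − cos -2.3562) = -0.5643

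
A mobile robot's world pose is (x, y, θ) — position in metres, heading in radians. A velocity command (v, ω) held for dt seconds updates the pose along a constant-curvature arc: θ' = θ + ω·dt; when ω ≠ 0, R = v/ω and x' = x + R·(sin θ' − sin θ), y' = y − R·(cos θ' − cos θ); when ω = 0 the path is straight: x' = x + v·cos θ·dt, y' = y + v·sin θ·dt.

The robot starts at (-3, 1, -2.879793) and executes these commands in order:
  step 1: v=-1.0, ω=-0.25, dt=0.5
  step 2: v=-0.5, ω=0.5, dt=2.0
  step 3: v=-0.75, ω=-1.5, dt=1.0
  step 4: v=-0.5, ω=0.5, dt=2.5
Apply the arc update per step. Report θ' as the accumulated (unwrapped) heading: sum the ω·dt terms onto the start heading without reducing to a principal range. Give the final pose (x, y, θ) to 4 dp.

step 1: θ'=-3.0048 (R=4.0000) → pose (-2.5102, 1.0989, -3.0048)
step 2: θ'=-2.0048 (R=-1.0000) → pose (-1.7393, 1.6691, -2.0048)
step 3: θ'=-3.5048 (R=0.5000) → pose (-1.1080, 1.9262, -3.5048)
step 4: θ'=-2.2548 (R=-1.0000) → pose (0.0223, 2.2291, -2.2548)

(0.0223, 2.2291, -2.2548)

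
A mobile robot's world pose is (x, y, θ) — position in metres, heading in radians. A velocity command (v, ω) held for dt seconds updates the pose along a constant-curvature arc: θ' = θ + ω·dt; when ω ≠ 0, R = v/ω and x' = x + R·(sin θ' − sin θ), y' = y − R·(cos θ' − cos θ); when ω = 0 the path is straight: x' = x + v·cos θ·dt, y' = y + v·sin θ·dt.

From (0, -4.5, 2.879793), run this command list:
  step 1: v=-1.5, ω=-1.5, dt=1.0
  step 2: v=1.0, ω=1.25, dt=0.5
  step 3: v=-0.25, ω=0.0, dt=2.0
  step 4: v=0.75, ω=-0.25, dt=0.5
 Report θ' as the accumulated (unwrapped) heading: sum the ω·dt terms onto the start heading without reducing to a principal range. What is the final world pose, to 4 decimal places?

step 1: θ'=1.3798 (R=1.0000) → pose (0.7230, -5.6558, 1.3798)
step 2: θ'=2.0048 (R=0.8000) → pose (0.6634, -5.1675, 2.0048)
step 3: θ'=2.0048 (straight) → pose (0.8736, -5.6211, 2.0048)
step 4: θ'=1.8798 (R=-3.0000) → pose (0.7376, -5.2719, 1.8798)

(0.7376, -5.2719, 1.8798)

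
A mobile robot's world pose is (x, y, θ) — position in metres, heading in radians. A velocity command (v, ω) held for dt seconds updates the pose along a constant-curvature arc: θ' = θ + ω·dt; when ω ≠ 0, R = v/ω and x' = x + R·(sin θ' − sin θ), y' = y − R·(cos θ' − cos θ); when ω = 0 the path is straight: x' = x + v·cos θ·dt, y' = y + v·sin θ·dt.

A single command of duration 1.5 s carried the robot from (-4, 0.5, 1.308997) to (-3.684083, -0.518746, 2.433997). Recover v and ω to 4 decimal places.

v = -0.7500, ω = 0.7500

Δθ = 2.433997 − 1.308997 = 1.125000
ω = Δθ/dt = 1.125000/1.5 = 0.7500
R = −Δy/(cos θ' − cos θ) = -1.0000
v = R·ω = -1.0000·0.7500 = -0.7500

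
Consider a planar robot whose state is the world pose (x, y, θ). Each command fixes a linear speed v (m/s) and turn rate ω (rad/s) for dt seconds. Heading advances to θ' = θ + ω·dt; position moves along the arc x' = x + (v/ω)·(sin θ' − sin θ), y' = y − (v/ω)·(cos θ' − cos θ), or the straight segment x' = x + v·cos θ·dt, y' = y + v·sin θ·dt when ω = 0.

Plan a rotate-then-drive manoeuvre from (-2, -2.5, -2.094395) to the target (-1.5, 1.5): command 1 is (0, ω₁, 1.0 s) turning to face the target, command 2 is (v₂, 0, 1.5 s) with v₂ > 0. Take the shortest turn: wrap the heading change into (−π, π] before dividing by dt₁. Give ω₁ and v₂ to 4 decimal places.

heading to target = atan2(1.5−-2.5, -1.5−-2) = 1.4464
Δθ = wrap(1.4464 − -2.0944) = -2.7423; ω₁ = Δθ/dt₁ = -2.7423
distance = √((-1.5−-2)² + (1.5−-2.5)²) = 4.0311; v₂ = distance/dt₂ = 2.6874

ω₁ = -2.7423, v₂ = 2.6874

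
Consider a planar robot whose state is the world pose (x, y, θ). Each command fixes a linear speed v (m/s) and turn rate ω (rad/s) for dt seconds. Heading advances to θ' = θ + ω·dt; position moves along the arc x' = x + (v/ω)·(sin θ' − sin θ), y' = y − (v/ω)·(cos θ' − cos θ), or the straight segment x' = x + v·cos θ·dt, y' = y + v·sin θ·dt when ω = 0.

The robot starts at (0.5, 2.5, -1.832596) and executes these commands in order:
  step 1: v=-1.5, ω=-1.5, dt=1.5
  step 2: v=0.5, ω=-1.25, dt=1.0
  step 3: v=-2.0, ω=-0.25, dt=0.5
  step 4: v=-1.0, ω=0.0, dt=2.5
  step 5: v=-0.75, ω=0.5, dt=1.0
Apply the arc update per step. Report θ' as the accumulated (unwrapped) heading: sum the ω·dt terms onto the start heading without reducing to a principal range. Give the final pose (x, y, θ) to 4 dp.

(-0.4067, 0.0324, -4.9576)

step 1: θ'=-4.0826 (R=1.0000) → pose (2.2741, 2.8302, -4.0826)
step 2: θ'=-5.3326 (R=-0.4000) → pose (2.2718, 3.2982, -5.3326)
step 3: θ'=-5.4576 (R=8.0000) → pose (1.6413, 2.5229, -5.4576)
step 4: θ'=-5.4576 (straight) → pose (-0.0540, 0.6855, -5.4576)
step 5: θ'=-4.9576 (R=-1.5000) → pose (-0.4067, 0.0324, -4.9576)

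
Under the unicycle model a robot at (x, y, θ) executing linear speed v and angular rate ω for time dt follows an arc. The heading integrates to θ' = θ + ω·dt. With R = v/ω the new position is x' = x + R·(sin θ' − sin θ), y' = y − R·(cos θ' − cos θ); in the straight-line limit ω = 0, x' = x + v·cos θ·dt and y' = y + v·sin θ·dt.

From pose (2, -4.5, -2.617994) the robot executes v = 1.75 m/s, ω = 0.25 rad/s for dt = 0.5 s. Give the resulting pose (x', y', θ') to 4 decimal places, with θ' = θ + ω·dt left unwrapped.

θ' = -2.6180 + 0.25·0.5 = -2.4930
R = v/ω = 1.75/0.25 = 7.0000
x' = 2 + 7.0000·(sin -2.4930 − sin -2.6180) = 1.2715
y' = -4.5 − 7.0000·(cos -2.4930 − cos -2.6180) = -4.9837

(1.2715, -4.9837, -2.4930)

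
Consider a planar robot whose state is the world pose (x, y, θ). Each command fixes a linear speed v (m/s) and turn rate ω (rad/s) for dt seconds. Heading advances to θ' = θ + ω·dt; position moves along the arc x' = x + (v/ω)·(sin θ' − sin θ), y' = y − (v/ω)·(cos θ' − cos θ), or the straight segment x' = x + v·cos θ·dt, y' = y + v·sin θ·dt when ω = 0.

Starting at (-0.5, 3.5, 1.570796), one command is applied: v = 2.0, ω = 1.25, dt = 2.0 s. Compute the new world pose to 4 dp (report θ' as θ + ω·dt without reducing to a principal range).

θ' = 1.5708 + 1.25·2.0 = 4.0708
R = v/ω = 2.0/1.25 = 1.6000
x' = -0.5 + 1.6000·(sin 4.0708 − sin 1.5708) = -3.3818
y' = 3.5 − 1.6000·(cos 4.0708 − cos 1.5708) = 4.4576

(-3.3818, 4.4576, 4.0708)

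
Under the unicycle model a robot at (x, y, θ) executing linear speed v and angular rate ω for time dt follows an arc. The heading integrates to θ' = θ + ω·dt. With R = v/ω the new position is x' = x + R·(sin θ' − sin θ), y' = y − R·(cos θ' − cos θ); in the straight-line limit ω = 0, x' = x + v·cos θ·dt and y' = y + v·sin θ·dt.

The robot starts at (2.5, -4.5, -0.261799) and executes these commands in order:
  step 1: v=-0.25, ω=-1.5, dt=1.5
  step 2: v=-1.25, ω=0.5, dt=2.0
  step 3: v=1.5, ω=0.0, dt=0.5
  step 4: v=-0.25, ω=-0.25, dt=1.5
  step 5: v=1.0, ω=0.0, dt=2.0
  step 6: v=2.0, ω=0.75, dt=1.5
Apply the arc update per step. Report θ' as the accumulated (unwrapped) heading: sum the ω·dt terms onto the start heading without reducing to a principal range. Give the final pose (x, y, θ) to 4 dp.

(3.6327, -7.0748, -0.7618)

step 1: θ'=-2.5118 (R=0.1667) → pose (2.4450, -4.2043, -2.5118)
step 2: θ'=-1.5118 (R=-2.5000) → pose (3.4682, -2.0365, -1.5118)
step 3: θ'=-1.5118 (straight) → pose (3.5124, -2.7852, -1.5118)
step 4: θ'=-1.8868 (R=1.0000) → pose (3.5602, -2.4155, -1.8868)
step 5: θ'=-1.8868 (straight) → pose (2.9386, -4.3165, -1.8868)
step 6: θ'=-0.7618 (R=2.6667) → pose (3.6327, -7.0748, -0.7618)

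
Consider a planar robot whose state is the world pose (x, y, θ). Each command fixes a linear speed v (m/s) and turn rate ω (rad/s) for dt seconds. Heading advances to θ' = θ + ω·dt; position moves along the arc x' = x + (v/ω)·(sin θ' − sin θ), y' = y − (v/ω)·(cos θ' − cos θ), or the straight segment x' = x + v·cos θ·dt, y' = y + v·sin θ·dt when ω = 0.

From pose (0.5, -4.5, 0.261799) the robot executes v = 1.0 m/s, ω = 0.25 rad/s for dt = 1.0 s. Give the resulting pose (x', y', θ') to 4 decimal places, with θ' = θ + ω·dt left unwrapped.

θ' = 0.2618 + 0.25·1.0 = 0.5118
R = v/ω = 1.0/0.25 = 4.0000
x' = 0.5 + 4.0000·(sin 0.5118 − sin 0.2618) = 1.4237
y' = -4.5 − 4.0000·(cos 0.5118 − cos 0.2618) = -4.1238

(1.4237, -4.1238, 0.5118)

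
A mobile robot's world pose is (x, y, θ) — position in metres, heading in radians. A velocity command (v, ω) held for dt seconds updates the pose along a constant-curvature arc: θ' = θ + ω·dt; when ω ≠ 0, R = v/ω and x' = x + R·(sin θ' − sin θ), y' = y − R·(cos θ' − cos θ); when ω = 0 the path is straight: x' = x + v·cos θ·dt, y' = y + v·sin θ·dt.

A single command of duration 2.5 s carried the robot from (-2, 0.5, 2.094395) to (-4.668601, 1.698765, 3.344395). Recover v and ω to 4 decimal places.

Δθ = 3.344395 − 2.094395 = 1.250000
ω = Δθ/dt = 1.250000/2.5 = 0.5000
R = Δx/(sin θ' − sin θ) = 2.5000
v = R·ω = 2.5000·0.5000 = 1.2500

v = 1.2500, ω = 0.5000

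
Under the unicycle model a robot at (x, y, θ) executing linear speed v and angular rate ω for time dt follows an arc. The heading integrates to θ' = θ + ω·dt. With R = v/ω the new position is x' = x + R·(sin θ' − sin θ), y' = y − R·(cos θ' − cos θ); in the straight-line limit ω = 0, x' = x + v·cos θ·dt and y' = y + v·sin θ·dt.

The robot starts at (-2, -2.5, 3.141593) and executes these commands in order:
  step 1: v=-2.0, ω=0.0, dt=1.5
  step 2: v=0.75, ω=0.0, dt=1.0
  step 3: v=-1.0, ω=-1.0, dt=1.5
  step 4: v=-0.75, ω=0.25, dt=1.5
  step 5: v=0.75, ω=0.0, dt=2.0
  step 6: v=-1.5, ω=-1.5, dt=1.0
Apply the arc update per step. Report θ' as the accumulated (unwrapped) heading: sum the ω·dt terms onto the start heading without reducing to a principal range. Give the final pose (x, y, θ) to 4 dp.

step 1: θ'=3.1416 (straight) → pose (1.0000, -2.5000, 3.1416)
step 2: θ'=3.1416 (straight) → pose (0.2500, -2.5000, 3.1416)
step 3: θ'=1.6416 (R=1.0000) → pose (1.2475, -3.4293, 1.6416)
step 4: θ'=2.0166 (R=-3.0000) → pose (1.5332, -4.5106, 2.0166)
step 5: θ'=2.0166 (straight) → pose (0.8864, -3.1572, 2.0166)
step 6: θ'=0.5166 (R=1.0000) → pose (0.4781, -4.4579, 0.5166)

(0.4781, -4.4579, 0.5166)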